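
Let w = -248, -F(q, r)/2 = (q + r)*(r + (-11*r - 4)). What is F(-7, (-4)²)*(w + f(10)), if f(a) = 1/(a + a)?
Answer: -3659742/5 ≈ -7.3195e+5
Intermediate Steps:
F(q, r) = -2*(-4 - 10*r)*(q + r) (F(q, r) = -2*(q + r)*(r + (-11*r - 4)) = -2*(q + r)*(r + (-4 - 11*r)) = -2*(q + r)*(-4 - 10*r) = -2*(-4 - 10*r)*(q + r))
f(a) = 1/(2*a)
F(-7, (-4)²)*(w + f(10)) = (8*(-7) + 8*(-4)² + 20*((-4)²)² + 20*(-7)*(-4)²)*(-248 + (½)/10) = (-56 + 8*16 + 20*16² + 20*(-7)*16)*(-248 + (½)*(⅒)) = (-56 + 128 + 20*256 - 2240)*(-248 + 1/20) = (-56 + 128 + 5120 - 2240)*(-4959/20) = 2952*(-4959/20) = -3659742/5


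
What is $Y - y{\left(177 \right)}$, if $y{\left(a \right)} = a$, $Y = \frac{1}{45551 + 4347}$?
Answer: $- \frac{8831945}{49898} \approx -177.0$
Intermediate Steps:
$Y = \frac{1}{49898} \approx 2.0041 \cdot 10^{-5}$
$Y - y{\left(177 \right)} = \frac{1}{49898} - 177 = - \frac{8831945}{49898}$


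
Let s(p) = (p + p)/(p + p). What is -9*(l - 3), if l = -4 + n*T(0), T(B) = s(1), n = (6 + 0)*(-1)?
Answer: 117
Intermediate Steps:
s(p) = 1 (s(p) = (2*p)/((2*p)) = (2*p)*(1/(2*p)) = 1)
n = -6 (n = 6*(-1) = -6)
T(B) = 1
l = -10 (l = -4 - 6*1 = -4 - 6 = -10)
-9*(l - 3) = -9*(-10 - 3) = -9*(-13) = 117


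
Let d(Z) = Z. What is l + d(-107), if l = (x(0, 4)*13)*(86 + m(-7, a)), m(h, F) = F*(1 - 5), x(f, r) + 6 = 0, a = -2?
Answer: -7439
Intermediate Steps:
x(f, r) = -6 (x(f, r) = -6 + 0 = -6)
m(h, F) = -4*F (m(h, F) = F*(-4) = -4*F)
l = -7332 (l = (-6*13)*(86 - 4*(-2)) = -78*(86 + 8) = -78*94 = -7332)
l + d(-107) = -7332 - 107 = -7439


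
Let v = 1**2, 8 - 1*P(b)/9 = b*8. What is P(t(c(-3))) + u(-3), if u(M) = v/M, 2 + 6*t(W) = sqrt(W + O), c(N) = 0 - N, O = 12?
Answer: 287/3 - 12*sqrt(15) ≈ 49.191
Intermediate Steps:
c(N) = -N
t(W) = -1/3 + sqrt(12 + W)/6 (t(W) = -1/3 + sqrt(W + 12)/6 = -1/3 + sqrt(12 + W)/6)
P(b) = 72 - 72*b (P(b) = 72 - 9*b*8 = 72 - 72*b)
v = 1
u(M) = 1/M
P(t(c(-3))) + u(-3) = (72 - 72*(-1/3 + sqrt(12 - 1*(-3))/6)) + 1/(-3) = (72 - 72*(-1/3 + sqrt(12 + 3)/6)) - 1/3 = (72 - 72*(-1/3 + sqrt(15)/6)) - 1/3 = (72 + (24 - 12*sqrt(15))) - 1/3 = (96 - 12*sqrt(15)) - 1/3 = 287/3 - 12*sqrt(15)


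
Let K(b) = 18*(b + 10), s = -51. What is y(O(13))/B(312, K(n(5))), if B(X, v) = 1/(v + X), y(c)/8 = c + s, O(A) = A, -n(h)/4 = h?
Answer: -40128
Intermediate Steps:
n(h) = -4*h
K(b) = 180 + 18*b (K(b) = 18*(10 + b) = 180 + 18*b)
y(c) = -408 + 8*c (y(c) = 8*(c - 51) = 8*(-51 + c) = -408 + 8*c)
B(X, v) = 1/(X + v)
y(O(13))/B(312, K(n(5))) = (-408 + 8*13)/(1/(312 + (180 + 18*(-4*5)))) = (-408 + 104)/(1/(312 + (180 + 18*(-20)))) = -304/(1/(312 + (180 - 360))) = -304/(1/(312 - 180)) = -304/(1/132) = -304/1/132 = -304*132 = -40128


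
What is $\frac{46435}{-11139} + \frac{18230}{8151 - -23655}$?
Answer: $- \frac{212307940}{59047839} \approx -3.5955$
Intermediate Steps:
$\frac{46435}{-11139} + \frac{18230}{8151 - -23655} = 46435 \left(- \frac{1}{11139}\right) + \frac{18230}{8151 + 23655} = - \frac{46435}{11139} + \frac{18230}{31806} = - \frac{46435}{11139} + 18230 \cdot \frac{1}{31806} = - \frac{46435}{11139} + \frac{9115}{15903} = - \frac{212307940}{59047839}$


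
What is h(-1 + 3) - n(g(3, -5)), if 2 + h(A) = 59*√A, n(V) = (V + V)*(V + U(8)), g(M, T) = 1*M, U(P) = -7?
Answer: 22 + 59*√2 ≈ 105.44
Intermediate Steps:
g(M, T) = M
n(V) = 2*V*(-7 + V) (n(V) = (V + V)*(V - 7) = (2*V)*(-7 + V) = 2*V*(-7 + V))
h(A) = -2 + 59*√A
h(-1 + 3) - n(g(3, -5)) = (-2 + 59*√(-1 + 3)) - 2*3*(-7 + 3) = (-2 + 59*√2) - 2*3*(-4) = (-2 + 59*√2) - 1*(-24) = (-2 + 59*√2) + 24 = 22 + 59*√2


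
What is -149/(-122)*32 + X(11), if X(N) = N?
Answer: 3055/61 ≈ 50.082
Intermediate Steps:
-149/(-122)*32 + X(11) = -149/(-122)*32 + 11 = -149*(-1/122)*32 + 11 = (149/122)*32 + 11 = 2384/61 + 11 = 3055/61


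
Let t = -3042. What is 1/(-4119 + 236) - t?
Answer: 11812085/3883 ≈ 3042.0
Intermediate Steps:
1/(-4119 + 236) - t = 1/(-4119 + 236) - 1*(-3042) = 1/(-3883) + 3042 = -1/3883 + 3042 = 11812085/3883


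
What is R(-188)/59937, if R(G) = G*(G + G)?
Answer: 70688/59937 ≈ 1.1794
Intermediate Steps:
R(G) = 2*G² (R(G) = G*(2*G) = 2*G²)
R(-188)/59937 = (2*(-188)²)/59937 = (2*35344)*(1/59937) = 70688*(1/59937) = 70688/59937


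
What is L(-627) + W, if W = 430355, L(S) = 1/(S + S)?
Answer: 539665169/1254 ≈ 4.3036e+5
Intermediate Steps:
L(S) = 1/(2*S)
L(-627) + W = (1/2)/(-627) + 430355 = (1/2)*(-1/627) + 430355 = -1/1254 + 430355 = 539665169/1254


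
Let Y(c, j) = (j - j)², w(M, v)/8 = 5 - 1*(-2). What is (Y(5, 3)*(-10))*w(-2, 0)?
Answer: 0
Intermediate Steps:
w(M, v) = 56 (w(M, v) = 8*(5 - 1*(-2)) = 8*(5 + 2) = 8*7 = 56)
Y(c, j) = 0 (Y(c, j) = 0² = 0)
(Y(5, 3)*(-10))*w(-2, 0) = (0*(-10))*56 = 0*56 = 0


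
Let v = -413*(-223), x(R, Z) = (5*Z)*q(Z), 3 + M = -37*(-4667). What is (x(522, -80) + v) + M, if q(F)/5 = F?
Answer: 424775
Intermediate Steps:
q(F) = 5*F
M = 172676 (M = -3 - 37*(-4667) = -3 + 172679 = 172676)
x(R, Z) = 25*Z² (x(R, Z) = (5*Z)*(5*Z) = 25*Z²)
v = 92099
(x(522, -80) + v) + M = (25*(-80)² + 92099) + 172676 = (25*6400 + 92099) + 172676 = (160000 + 92099) + 172676 = 252099 + 172676 = 424775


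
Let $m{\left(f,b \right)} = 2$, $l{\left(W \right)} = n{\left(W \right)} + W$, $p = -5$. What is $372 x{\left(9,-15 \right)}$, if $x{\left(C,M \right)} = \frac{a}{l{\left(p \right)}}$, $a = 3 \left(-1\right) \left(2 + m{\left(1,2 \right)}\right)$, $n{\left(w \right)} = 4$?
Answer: $4464$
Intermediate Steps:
$l{\left(W \right)} = 4 + W$
$a = -12$ ($a = 3 \left(-1\right) \left(2 + 2\right) = \left(-3\right) 4 = -12$)
$x{\left(C,M \right)} = 12$ ($x{\left(C,M \right)} = - \frac{12}{4 - 5} = - \frac{12}{-1} = \left(-12\right) \left(-1\right) = 12$)
$372 x{\left(9,-15 \right)} = 372 \cdot 12 = 4464$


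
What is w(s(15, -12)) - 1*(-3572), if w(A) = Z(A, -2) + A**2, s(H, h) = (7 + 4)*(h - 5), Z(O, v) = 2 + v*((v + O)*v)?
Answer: 37787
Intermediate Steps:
Z(O, v) = 2 + v**2*(O + v) (Z(O, v) = 2 + v*((O + v)*v) = 2 + v*(v*(O + v)) = 2 + v**2*(O + v))
s(H, h) = -55 + 11*h (s(H, h) = 11*(-5 + h) = -55 + 11*h)
w(A) = -6 + A**2 + 4*A (w(A) = (2 + (-2)**3 + A*(-2)**2) + A**2 = (2 - 8 + A*4) + A**2 = (2 - 8 + 4*A) + A**2 = (-6 + 4*A) + A**2 = -6 + A**2 + 4*A)
w(s(15, -12)) - 1*(-3572) = (-6 + (-55 + 11*(-12))**2 + 4*(-55 + 11*(-12))) - 1*(-3572) = (-6 + (-55 - 132)**2 + 4*(-55 - 132)) + 3572 = (-6 + (-187)**2 + 4*(-187)) + 3572 = (-6 + 34969 - 748) + 3572 = 34215 + 3572 = 37787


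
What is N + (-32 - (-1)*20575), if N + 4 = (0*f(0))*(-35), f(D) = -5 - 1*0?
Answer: 20539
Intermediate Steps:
f(D) = -5 (f(D) = -5 + 0 = -5)
N = -4 (N = -4 + (0*(-5))*(-35) = -4 + 0*(-35) = -4 + 0 = -4)
N + (-32 - (-1)*20575) = -4 + (-32 - (-1)*20575) = -4 + (-32 - 1*(-20575)) = -4 + (-32 + 20575) = -4 + 20543 = 20539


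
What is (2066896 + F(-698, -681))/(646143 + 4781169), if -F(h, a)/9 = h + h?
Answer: 519865/1356828 ≈ 0.38315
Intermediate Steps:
F(h, a) = -18*h (F(h, a) = -9*(h + h) = -18*h)
(2066896 + F(-698, -681))/(646143 + 4781169) = (2066896 - 18*(-698))/(646143 + 4781169) = (2066896 + 12564)/5427312 = 2079460*(1/5427312) = 519865/1356828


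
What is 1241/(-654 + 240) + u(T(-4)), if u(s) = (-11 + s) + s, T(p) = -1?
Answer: -6623/414 ≈ -15.998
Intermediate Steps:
u(s) = -11 + 2*s
1241/(-654 + 240) + u(T(-4)) = 1241/(-654 + 240) + (-11 + 2*(-1)) = 1241/(-414) + (-11 - 2) = -1/414*1241 - 13 = -1241/414 - 13 = -6623/414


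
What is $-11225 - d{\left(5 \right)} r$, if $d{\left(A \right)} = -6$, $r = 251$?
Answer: $-9719$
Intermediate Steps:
$-11225 - d{\left(5 \right)} r = -11225 - \left(-6\right) 251 = -11225 - -1506 = -11225 + 1506 = -9719$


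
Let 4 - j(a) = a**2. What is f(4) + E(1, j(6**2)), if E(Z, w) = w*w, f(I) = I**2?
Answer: 1669280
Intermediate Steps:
j(a) = 4 - a**2
E(Z, w) = w**2
f(4) + E(1, j(6**2)) = 4**2 + (4 - (6**2)**2)**2 = 16 + (4 - 1*36**2)**2 = 16 + (4 - 1*1296)**2 = 16 + (4 - 1296)**2 = 16 + (-1292)**2 = 16 + 1669264 = 1669280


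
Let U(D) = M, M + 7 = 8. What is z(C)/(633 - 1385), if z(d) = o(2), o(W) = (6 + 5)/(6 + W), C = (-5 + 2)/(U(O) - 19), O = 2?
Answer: -11/6016 ≈ -0.0018285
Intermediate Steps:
M = 1 (M = -7 + 8 = 1)
U(D) = 1
C = 1/6 (C = (-5 + 2)/(1 - 19) = -3/(-18) = -3*(-1/18) = 1/6 ≈ 0.16667)
o(W) = 11/(6 + W)
z(d) = 11/8 (z(d) = 11/(6 + 2) = 11/8)
z(C)/(633 - 1385) = 11/(8*(633 - 1385)) = (11/8)/(-752) = (11/8)*(-1/752) = -11/6016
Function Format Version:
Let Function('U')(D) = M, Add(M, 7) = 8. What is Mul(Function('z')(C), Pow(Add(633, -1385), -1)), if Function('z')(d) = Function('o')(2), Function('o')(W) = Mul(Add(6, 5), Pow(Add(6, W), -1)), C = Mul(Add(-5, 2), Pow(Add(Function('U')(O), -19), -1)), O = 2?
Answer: Rational(-11, 6016) ≈ -0.0018285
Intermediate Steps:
M = 1 (M = Add(-7, 8) = 1)
Function('U')(D) = 1
C = Rational(1, 6) (C = Mul(Add(-5, 2), Pow(Add(1, -19), -1)) = Mul(-3, Pow(-18, -1)) = Mul(-3, Rational(-1, 18)) = Rational(1, 6) ≈ 0.16667)
Function('o')(W) = Mul(11, Pow(Add(6, W), -1))
Function('z')(d) = Rational(11, 8) (Function('z')(d) = Mul(11, Pow(Add(6, 2), -1)) = Mul(11, Pow(8, -1)) = Mul(11, Rational(1, 8)) = Rational(11, 8))
Mul(Function('z')(C), Pow(Add(633, -1385), -1)) = Mul(Rational(11, 8), Pow(Add(633, -1385), -1)) = Mul(Rational(11, 8), Pow(-752, -1)) = Mul(Rational(11, 8), Rational(-1, 752)) = Rational(-11, 6016)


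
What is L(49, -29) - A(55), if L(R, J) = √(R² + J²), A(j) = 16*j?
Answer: -880 + √3242 ≈ -823.06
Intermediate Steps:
L(R, J) = √(J² + R²)
L(49, -29) - A(55) = √((-29)² + 49²) - 16*55 = √(841 + 2401) - 1*880 = √3242 - 880 = -880 + √3242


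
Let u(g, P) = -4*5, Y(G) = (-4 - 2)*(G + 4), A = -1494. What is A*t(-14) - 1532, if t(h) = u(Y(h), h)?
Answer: 28348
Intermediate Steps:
Y(G) = -24 - 6*G (Y(G) = -6*(4 + G) = -24 - 6*G)
u(g, P) = -20
t(h) = -20
A*t(-14) - 1532 = -1494*(-20) - 1532 = 29880 - 1532 = 28348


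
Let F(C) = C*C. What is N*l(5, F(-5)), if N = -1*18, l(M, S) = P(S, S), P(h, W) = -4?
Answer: 72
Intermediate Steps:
F(C) = C²
l(M, S) = -4
N = -18
N*l(5, F(-5)) = -18*(-4) = 72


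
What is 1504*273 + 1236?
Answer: 411828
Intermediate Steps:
1504*273 + 1236 = 410592 + 1236 = 411828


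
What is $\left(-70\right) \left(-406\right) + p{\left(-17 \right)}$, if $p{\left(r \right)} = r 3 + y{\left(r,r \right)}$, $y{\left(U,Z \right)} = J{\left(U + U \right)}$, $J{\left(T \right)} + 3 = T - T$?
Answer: $28366$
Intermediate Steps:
$J{\left(T \right)} = -3$ ($J{\left(T \right)} = -3 + \left(T - T\right) = -3 + 0 = -3$)
$y{\left(U,Z \right)} = -3$
$p{\left(r \right)} = -3 + 3 r$ ($p{\left(r \right)} = r 3 - 3 = 3 r - 3 = -3 + 3 r$)
$\left(-70\right) \left(-406\right) + p{\left(-17 \right)} = \left(-70\right) \left(-406\right) + \left(-3 + 3 \left(-17\right)\right) = 28420 - 54 = 28366$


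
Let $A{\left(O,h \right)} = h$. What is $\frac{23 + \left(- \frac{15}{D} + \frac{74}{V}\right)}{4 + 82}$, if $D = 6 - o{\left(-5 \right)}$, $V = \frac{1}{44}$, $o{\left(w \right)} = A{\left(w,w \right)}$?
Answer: $\frac{18027}{473} \approx 38.112$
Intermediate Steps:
$o{\left(w \right)} = w$
$V = \frac{1}{44} \approx 0.022727$
$D = 11$ ($D = 6 - -5 = 6 + 5 = 11$)
$\frac{23 + \left(- \frac{15}{D} + \frac{74}{V}\right)}{4 + 82} = \frac{23 + \left(- \frac{15}{11} + 74 \frac{1}{\frac{1}{44}}\right)}{4 + 82} = \frac{23 + \left(\left(-15\right) \frac{1}{11} + 74 \cdot 44\right)}{86} = \frac{23 + \left(- \frac{15}{11} + 3256\right)}{86} = \frac{23 + \frac{35801}{11}}{86} = \frac{1}{86} \cdot \frac{36054}{11} = \frac{18027}{473}$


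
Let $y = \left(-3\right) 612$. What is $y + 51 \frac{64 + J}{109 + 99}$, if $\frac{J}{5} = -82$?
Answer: $- \frac{199767}{104} \approx -1920.8$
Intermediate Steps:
$J = -410$ ($J = 5 \left(-82\right) = -410$)
$y = -1836$
$y + 51 \frac{64 + J}{109 + 99} = -1836 + 51 \frac{64 - 410}{109 + 99} = -1836 + 51 \left(- \frac{346}{208}\right) = -1836 + 51 \left(\left(-346\right) \frac{1}{208}\right) = -1836 + 51 \left(- \frac{173}{104}\right) = -1836 - \frac{8823}{104} = - \frac{199767}{104}$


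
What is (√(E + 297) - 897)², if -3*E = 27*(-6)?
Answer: 804960 - 5382*√39 ≈ 7.7135e+5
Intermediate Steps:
E = 54 (E = -9*(-6) = -⅓*(-162) = 54)
(√(E + 297) - 897)² = (√(54 + 297) - 897)² = (√351 - 897)² = (3*√39 - 897)² = (-897 + 3*√39)²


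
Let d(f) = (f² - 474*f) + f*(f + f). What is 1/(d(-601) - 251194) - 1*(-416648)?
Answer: 465513727385/1117283 ≈ 4.1665e+5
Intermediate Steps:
d(f) = -474*f + 3*f² (d(f) = (f² - 474*f) + f*(2*f) = (f² - 474*f) + 2*f² = -474*f + 3*f²)
1/(d(-601) - 251194) - 1*(-416648) = 1/(3*(-601)*(-158 - 601) - 251194) - 1*(-416648) = 1/(3*(-601)*(-759) - 251194) + 416648 = 1/(1368477 - 251194) + 416648 = 1/1117283 + 416648 = 465513727385/1117283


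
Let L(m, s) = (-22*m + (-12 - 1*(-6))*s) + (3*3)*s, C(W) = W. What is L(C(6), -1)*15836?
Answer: -2137860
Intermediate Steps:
L(m, s) = -22*m + 3*s (L(m, s) = (-22*m + (-12 + 6)*s) + 9*s = (-22*m - 6*s) + 9*s = -22*m + 3*s)
L(C(6), -1)*15836 = (-22*6 + 3*(-1))*15836 = (-132 - 3)*15836 = -135*15836 = -2137860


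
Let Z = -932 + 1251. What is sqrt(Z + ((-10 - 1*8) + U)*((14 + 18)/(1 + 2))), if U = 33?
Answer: sqrt(479) ≈ 21.886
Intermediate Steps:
Z = 319
sqrt(Z + ((-10 - 1*8) + U)*((14 + 18)/(1 + 2))) = sqrt(319 + ((-10 - 1*8) + 33)*((14 + 18)/(1 + 2))) = sqrt(319 + ((-10 - 8) + 33)*(32/3)) = sqrt(319 + (-18 + 33)*(32*(1/3))) = sqrt(319 + 15*(32/3)) = sqrt(319 + 160) = sqrt(479)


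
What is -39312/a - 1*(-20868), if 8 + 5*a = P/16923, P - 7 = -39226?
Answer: 178717956/4477 ≈ 39919.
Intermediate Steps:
P = -39219 (P = 7 - 39226 = -39219)
a = -58201/28205 (a = -8/5 + (-39219/16923)/5 = -8/5 + (-39219*1/16923)/5 = -8/5 + (1/5)*(-13073/5641) = -8/5 - 13073/28205 = -58201/28205 ≈ -2.0635)
-39312/a - 1*(-20868) = -39312/(-58201/28205) - 1*(-20868) = -39312*(-28205/58201) + 20868 = 85291920/4477 + 20868 = 178717956/4477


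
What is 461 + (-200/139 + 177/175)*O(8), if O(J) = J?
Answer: 11130649/24325 ≈ 457.58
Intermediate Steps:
461 + (-200/139 + 177/175)*O(8) = 461 + (-200/139 + 177/175)*8 = 461 - 10397/24325*8 = 461 - 83176/24325 = 11130649/24325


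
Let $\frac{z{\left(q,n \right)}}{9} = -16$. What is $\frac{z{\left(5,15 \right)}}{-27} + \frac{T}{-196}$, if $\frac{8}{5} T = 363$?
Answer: $\frac{19643}{4704} \approx 4.1758$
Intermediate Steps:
$z{\left(q,n \right)} = -144$ ($z{\left(q,n \right)} = 9 \left(-16\right) = -144$)
$T = \frac{1815}{8}$ ($T = \frac{5}{8} \cdot 363 = \frac{1815}{8} \approx 226.88$)
$\frac{z{\left(5,15 \right)}}{-27} + \frac{T}{-196} = - \frac{144}{-27} + \frac{1815}{8 \left(-196\right)} = \left(-144\right) \left(- \frac{1}{27}\right) + \frac{1815}{8} \left(- \frac{1}{196}\right) = \frac{16}{3} - \frac{1815}{1568} = \frac{19643}{4704}$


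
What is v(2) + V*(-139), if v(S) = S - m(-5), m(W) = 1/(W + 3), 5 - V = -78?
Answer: -23069/2 ≈ -11535.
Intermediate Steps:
V = 83 (V = 5 - 1*(-78) = 5 + 78 = 83)
m(W) = 1/(3 + W)
v(S) = ½ + S (v(S) = S - 1/(3 - 5) = S - 1/(-2) = S - 1*(-½) = S + ½ = ½ + S)
v(2) + V*(-139) = (½ + 2) + 83*(-139) = 5/2 - 11537 = -23069/2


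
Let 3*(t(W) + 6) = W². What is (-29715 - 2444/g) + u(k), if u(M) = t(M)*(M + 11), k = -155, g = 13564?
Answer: -4008335552/3391 ≈ -1.1821e+6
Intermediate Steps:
t(W) = -6 + W²/3
u(M) = (-6 + M²/3)*(11 + M) (u(M) = (-6 + M²/3)*(M + 11) = (-6 + M²/3)*(11 + M))
(-29715 - 2444/g) + u(k) = (-29715 - 2444/13564) + (-18 + (-155)²)*(11 - 155)/3 = (-29715 - 2444*1/13564) + (⅓)*(-18 + 24025)*(-144) = (-29715 - 611/3391) + (⅓)*24007*(-144) = -100764176/3391 - 1152336 = -4008335552/3391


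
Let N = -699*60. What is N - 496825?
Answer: -538765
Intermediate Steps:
N = -41940
N - 496825 = -41940 - 496825 = -538765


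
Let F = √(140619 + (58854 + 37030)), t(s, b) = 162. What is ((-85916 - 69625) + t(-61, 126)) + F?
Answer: -155379 + √236503 ≈ -1.5489e+5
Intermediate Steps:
F = √236503 (F = √(140619 + 95884) = √236503 ≈ 486.32)
((-85916 - 69625) + t(-61, 126)) + F = ((-85916 - 69625) + 162) + √236503 = (-155541 + 162) + √236503 = -155379 + √236503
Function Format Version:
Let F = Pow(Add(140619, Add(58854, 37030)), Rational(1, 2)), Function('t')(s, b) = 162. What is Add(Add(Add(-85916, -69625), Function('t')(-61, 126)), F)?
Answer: Add(-155379, Pow(236503, Rational(1, 2))) ≈ -1.5489e+5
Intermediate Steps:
F = Pow(236503, Rational(1, 2)) (F = Pow(Add(140619, 95884), Rational(1, 2)) = Pow(236503, Rational(1, 2)) ≈ 486.32)
Add(Add(Add(-85916, -69625), Function('t')(-61, 126)), F) = Add(Add(Add(-85916, -69625), 162), Pow(236503, Rational(1, 2))) = Add(Add(-155541, 162), Pow(236503, Rational(1, 2))) = Add(-155379, Pow(236503, Rational(1, 2)))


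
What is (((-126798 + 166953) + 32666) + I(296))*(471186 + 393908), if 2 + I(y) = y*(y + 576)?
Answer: 286286422514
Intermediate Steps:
I(y) = -2 + y*(576 + y) (I(y) = -2 + y*(y + 576) = -2 + y*(576 + y))
(((-126798 + 166953) + 32666) + I(296))*(471186 + 393908) = (((-126798 + 166953) + 32666) + (-2 + 296² + 576*296))*(471186 + 393908) = ((40155 + 32666) + (-2 + 87616 + 170496))*865094 = (72821 + 258110)*865094 = 330931*865094 = 286286422514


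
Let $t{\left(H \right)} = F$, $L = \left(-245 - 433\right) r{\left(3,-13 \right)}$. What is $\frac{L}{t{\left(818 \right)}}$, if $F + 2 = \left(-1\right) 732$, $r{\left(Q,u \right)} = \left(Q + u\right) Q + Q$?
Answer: $- \frac{9153}{367} \approx -24.94$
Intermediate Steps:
$r{\left(Q,u \right)} = Q + Q \left(Q + u\right)$ ($r{\left(Q,u \right)} = Q \left(Q + u\right) + Q = Q + Q \left(Q + u\right)$)
$L = 18306$ ($L = \left(-245 - 433\right) 3 \left(1 + 3 - 13\right) = - 678 \cdot 3 \left(-9\right) = \left(-678\right) \left(-27\right) = 18306$)
$F = -734$ ($F = -2 - 732 = -734$)
$t{\left(H \right)} = -734$
$\frac{L}{t{\left(818 \right)}} = \frac{18306}{-734} = 18306 \left(- \frac{1}{734}\right) = - \frac{9153}{367}$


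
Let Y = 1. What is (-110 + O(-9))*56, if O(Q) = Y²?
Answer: -6104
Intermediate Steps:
O(Q) = 1 (O(Q) = 1² = 1)
(-110 + O(-9))*56 = (-110 + 1)*56 = -109*56 = -6104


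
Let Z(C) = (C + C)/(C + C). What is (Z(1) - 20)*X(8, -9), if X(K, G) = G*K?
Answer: 1368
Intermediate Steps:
Z(C) = 1 (Z(C) = (2*C)/((2*C)) = (2*C)*(1/(2*C)) = 1)
(Z(1) - 20)*X(8, -9) = (1 - 20)*(-9*8) = -19*(-72) = 1368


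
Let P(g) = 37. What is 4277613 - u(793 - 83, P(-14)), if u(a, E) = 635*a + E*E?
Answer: 3825394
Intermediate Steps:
u(a, E) = E² + 635*a (u(a, E) = 635*a + E² = E² + 635*a)
4277613 - u(793 - 83, P(-14)) = 4277613 - (37² + 635*(793 - 83)) = 4277613 - (1369 + 635*710) = 4277613 - (1369 + 450850) = 4277613 - 1*452219 = 4277613 - 452219 = 3825394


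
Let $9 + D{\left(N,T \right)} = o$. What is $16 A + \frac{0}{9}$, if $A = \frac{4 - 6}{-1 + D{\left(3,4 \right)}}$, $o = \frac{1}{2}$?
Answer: $\frac{64}{19} \approx 3.3684$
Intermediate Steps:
$o = \frac{1}{2} \approx 0.5$
$D{\left(N,T \right)} = - \frac{17}{2}$ ($D{\left(N,T \right)} = -9 + \frac{1}{2} = - \frac{17}{2}$)
$A = \frac{4}{19}$ ($A = \frac{4 - 6}{-1 - \frac{17}{2}} = - \frac{2}{- \frac{19}{2}} = \left(-2\right) \left(- \frac{2}{19}\right) = \frac{4}{19} \approx 0.21053$)
$16 A + \frac{0}{9} = 16 \cdot \frac{4}{19} + \frac{0}{9} = \frac{64}{19} + 0 \cdot \frac{1}{9} = \frac{64}{19} + 0 = \frac{64}{19}$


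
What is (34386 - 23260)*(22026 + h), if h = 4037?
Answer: 289976938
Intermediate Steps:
(34386 - 23260)*(22026 + h) = (34386 - 23260)*(22026 + 4037) = 11126*26063 = 289976938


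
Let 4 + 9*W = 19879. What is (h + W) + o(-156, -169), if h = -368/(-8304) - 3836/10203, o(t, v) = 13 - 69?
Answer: 3798539056/1765119 ≈ 2152.0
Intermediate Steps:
W = 6625/3 (W = -4/9 + (⅑)*19879 = -4/9 + 19879/9 = 6625/3 ≈ 2208.3)
o(t, v) = -56
h = -195135/588373 (h = -368*(-1/8304) - 3836*1/10203 = 23/519 - 3836/10203 = -195135/588373 ≈ -0.33165)
(h + W) + o(-156, -169) = (-195135/588373 + 6625/3) - 56 = 3897385720/1765119 - 56 = 3798539056/1765119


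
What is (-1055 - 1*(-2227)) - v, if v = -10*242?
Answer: 3592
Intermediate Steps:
v = -2420
(-1055 - 1*(-2227)) - v = (-1055 - 1*(-2227)) - 1*(-2420) = (-1055 + 2227) + 2420 = 1172 + 2420 = 3592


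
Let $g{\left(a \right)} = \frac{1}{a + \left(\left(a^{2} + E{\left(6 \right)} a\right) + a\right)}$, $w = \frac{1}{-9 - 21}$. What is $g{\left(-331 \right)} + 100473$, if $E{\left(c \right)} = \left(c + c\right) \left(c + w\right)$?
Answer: $\frac{42801196586}{425997} \approx 1.0047 \cdot 10^{5}$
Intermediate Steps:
$w = - \frac{1}{30}$ ($w = \frac{1}{-30} = - \frac{1}{30} \approx -0.033333$)
$E{\left(c \right)} = 2 c \left(- \frac{1}{30} + c\right)$ ($E{\left(c \right)} = \left(c + c\right) \left(c - \frac{1}{30}\right) = 2 c \left(- \frac{1}{30} + c\right)$)
$g{\left(a \right)} = \frac{1}{a^{2} + \frac{368 a}{5}}$ ($g{\left(a \right)} = \frac{1}{a + \left(\left(a^{2} + \frac{1}{15} \cdot 6 \left(-1 + 30 \cdot 6\right) a\right) + a\right)} = \frac{1}{a + \left(\left(a^{2} + \frac{1}{15} \cdot 6 \left(-1 + 180\right) a\right) + a\right)} = \frac{1}{a + \left(\left(a^{2} + \frac{1}{15} \cdot 6 \cdot 179 a\right) + a\right)} = \frac{1}{a + \left(\left(a^{2} + \frac{358 a}{5}\right) + a\right)} = \frac{1}{a + \left(a^{2} + \frac{363 a}{5}\right)} = \frac{1}{a^{2} + \frac{368 a}{5}}$)
$g{\left(-331 \right)} + 100473 = \frac{5}{\left(-331\right) \left(368 + 5 \left(-331\right)\right)} + 100473 = 5 \left(- \frac{1}{331}\right) \frac{1}{368 - 1655} + 100473 = 5 \left(- \frac{1}{331}\right) \frac{1}{-1287} + 100473 = 5 \left(- \frac{1}{331}\right) \left(- \frac{1}{1287}\right) + 100473 = \frac{5}{425997} + 100473 = \frac{42801196586}{425997}$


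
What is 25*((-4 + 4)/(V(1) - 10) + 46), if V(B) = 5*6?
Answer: 1150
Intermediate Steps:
V(B) = 30
25*((-4 + 4)/(V(1) - 10) + 46) = 25*((-4 + 4)/(30 - 10) + 46) = 25*(0/20 + 46) = 25*(0*(1/20) + 46) = 25*(0 + 46) = 25*46 = 1150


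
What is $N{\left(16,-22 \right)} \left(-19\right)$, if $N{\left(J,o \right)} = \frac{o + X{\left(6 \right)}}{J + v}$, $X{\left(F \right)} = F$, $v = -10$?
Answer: $\frac{152}{3} \approx 50.667$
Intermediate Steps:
$N{\left(J,o \right)} = \frac{6 + o}{-10 + J}$ ($N{\left(J,o \right)} = \frac{o + 6}{J - 10} = \frac{6 + o}{-10 + J}$)
$N{\left(16,-22 \right)} \left(-19\right) = \frac{6 - 22}{-10 + 16} \left(-19\right) = \frac{1}{6} \left(-16\right) \left(-19\right) = \left(- \frac{8}{3}\right) \left(-19\right) = \frac{152}{3}$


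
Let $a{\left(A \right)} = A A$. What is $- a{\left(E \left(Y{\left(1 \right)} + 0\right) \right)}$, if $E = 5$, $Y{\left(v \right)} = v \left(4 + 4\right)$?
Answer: $-1600$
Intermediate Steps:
$Y{\left(v \right)} = 8 v$ ($Y{\left(v \right)} = v 8 = 8 v$)
$a{\left(A \right)} = A^{2}$
$- a{\left(E \left(Y{\left(1 \right)} + 0\right) \right)} = - \left(5 \left(8 \cdot 1 + 0\right)\right)^{2} = - \left(5 \left(8 + 0\right)\right)^{2} = - \left(5 \cdot 8\right)^{2} = - 40^{2} = \left(-1\right) 1600 = -1600$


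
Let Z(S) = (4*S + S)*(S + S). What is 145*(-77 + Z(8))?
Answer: 81635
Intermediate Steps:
Z(S) = 10*S² (Z(S) = (5*S)*(2*S) = 10*S²)
145*(-77 + Z(8)) = 145*(-77 + 10*8²) = 145*(-77 + 10*64) = 145*(-77 + 640) = 145*563 = 81635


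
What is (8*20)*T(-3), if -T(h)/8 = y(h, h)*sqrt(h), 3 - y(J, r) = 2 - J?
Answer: 2560*I*sqrt(3) ≈ 4434.0*I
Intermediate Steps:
y(J, r) = 1 + J (y(J, r) = 3 - (2 - J) = 3 + (-2 + J) = 1 + J)
T(h) = -8*sqrt(h)*(1 + h) (T(h) = -8*(1 + h)*sqrt(h) = -8*sqrt(h)*(1 + h))
(8*20)*T(-3) = (8*20)*(8*sqrt(-3)*(-1 - 1*(-3))) = 160*(8*(I*sqrt(3))*(-1 + 3)) = 160*(8*(I*sqrt(3))*2) = 160*(16*I*sqrt(3)) = 2560*I*sqrt(3)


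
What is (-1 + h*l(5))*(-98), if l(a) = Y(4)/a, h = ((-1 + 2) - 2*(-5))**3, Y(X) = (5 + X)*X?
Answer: -4695278/5 ≈ -9.3906e+5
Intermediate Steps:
Y(X) = X*(5 + X)
h = 1331 (h = (1 + 10)**3 = 11**3 = 1331)
l(a) = 36/a (l(a) = (4*(5 + 4))/a = (4*9)/a = 36/a)
(-1 + h*l(5))*(-98) = (-1 + 1331*(36/5))*(-98) = (-1 + 47916/5)*(-98) = (47911/5)*(-98) = -4695278/5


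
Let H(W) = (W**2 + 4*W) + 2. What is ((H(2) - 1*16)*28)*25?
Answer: -1400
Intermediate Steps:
H(W) = 2 + W**2 + 4*W
((H(2) - 1*16)*28)*25 = (((2 + 2**2 + 4*2) - 1*16)*28)*25 = (((2 + 4 + 8) - 16)*28)*25 = ((14 - 16)*28)*25 = -2*28*25 = -56*25 = -1400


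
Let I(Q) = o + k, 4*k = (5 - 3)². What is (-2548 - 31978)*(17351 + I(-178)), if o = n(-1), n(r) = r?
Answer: -599060626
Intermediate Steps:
k = 1 (k = (5 - 3)²/4 = (¼)*2² = (¼)*4 = 1)
o = -1
I(Q) = 0 (I(Q) = -1 + 1 = 0)
(-2548 - 31978)*(17351 + I(-178)) = (-2548 - 31978)*(17351 + 0) = -34526*17351 = -599060626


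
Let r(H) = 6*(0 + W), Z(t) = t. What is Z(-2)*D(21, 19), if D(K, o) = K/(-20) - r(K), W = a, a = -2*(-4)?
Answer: 981/10 ≈ 98.100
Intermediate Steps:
a = 8
W = 8
r(H) = 48 (r(H) = 6*(0 + 8) = 6*8 = 48)
D(K, o) = -48 - K/20 (D(K, o) = K/(-20) - 1*48 = K*(-1/20) - 48 = -K/20 - 48 = -48 - K/20)
Z(-2)*D(21, 19) = -2*(-48 - 1/20*21) = -2*(-48 - 21/20) = -2*(-981/20) = 981/10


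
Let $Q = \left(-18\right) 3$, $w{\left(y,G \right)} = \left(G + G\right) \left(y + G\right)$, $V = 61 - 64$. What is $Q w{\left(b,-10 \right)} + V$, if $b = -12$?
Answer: $-23763$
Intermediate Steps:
$V = -3$ ($V = 61 - 64 = -3$)
$w{\left(y,G \right)} = 2 G \left(G + y\right)$
$Q = -54$
$Q w{\left(b,-10 \right)} + V = - 54 \cdot 2 \left(-10\right) \left(-10 - 12\right) - 3 = - 54 \cdot 2 \left(-10\right) \left(-22\right) - 3 = \left(-54\right) 440 - 3 = -23760 - 3 = -23763$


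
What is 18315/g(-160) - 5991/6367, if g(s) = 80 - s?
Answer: 7678251/101872 ≈ 75.372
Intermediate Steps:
18315/g(-160) - 5991/6367 = 18315/(80 - 1*(-160)) - 5991/6367 = 18315/(80 + 160) - 5991*1/6367 = 18315/240 - 5991/6367 = 18315*(1/240) - 5991/6367 = 1221/16 - 5991/6367 = 7678251/101872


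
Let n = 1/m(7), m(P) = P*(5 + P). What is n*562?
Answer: 281/42 ≈ 6.6905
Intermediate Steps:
n = 1/84 (n = 1/(7*(5 + 7)) = 1/(7*12) = 1/84 ≈ 0.011905)
n*562 = (1/84)*562 = 281/42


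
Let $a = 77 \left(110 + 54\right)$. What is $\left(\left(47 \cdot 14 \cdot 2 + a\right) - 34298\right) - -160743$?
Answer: $140389$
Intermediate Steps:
$a = 12628$ ($a = 77 \cdot 164 = 12628$)
$\left(\left(47 \cdot 14 \cdot 2 + a\right) - 34298\right) - -160743 = \left(\left(47 \cdot 14 \cdot 2 + 12628\right) - 34298\right) - -160743 = \left(\left(658 \cdot 2 + 12628\right) - 34298\right) + 160743 = \left(\left(1316 + 12628\right) - 34298\right) + 160743 = \left(13944 - 34298\right) + 160743 = -20354 + 160743 = 140389$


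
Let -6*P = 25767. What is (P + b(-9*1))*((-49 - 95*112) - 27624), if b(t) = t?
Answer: 329759991/2 ≈ 1.6488e+8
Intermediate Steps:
P = -8589/2 (P = -⅙*25767 = -8589/2 ≈ -4294.5)
(P + b(-9*1))*((-49 - 95*112) - 27624) = (-8589/2 - 9*1)*((-49 - 95*112) - 27624) = (-8589/2 - 9)*((-49 - 10640) - 27624) = -8607*(-10689 - 27624)/2 = -8607/2*(-38313) = 329759991/2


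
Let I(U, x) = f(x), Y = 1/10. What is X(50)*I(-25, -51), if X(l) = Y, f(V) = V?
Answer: -51/10 ≈ -5.1000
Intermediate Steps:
Y = ⅒ ≈ 0.10000
I(U, x) = x
X(l) = ⅒
X(50)*I(-25, -51) = (⅒)*(-51) = -51/10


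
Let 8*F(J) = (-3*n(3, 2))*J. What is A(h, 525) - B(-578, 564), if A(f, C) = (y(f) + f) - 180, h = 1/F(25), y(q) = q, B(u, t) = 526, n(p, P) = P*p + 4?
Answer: -264758/375 ≈ -706.02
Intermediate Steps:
n(p, P) = 4 + P*p
F(J) = -15*J/4 (F(J) = ((-3*(4 + 2*3))*J)/8 = ((-3*(4 + 6))*J)/8 = ((-3*10)*J)/8 = (-30*J)/8 = -15*J/4)
h = -4/375 (h = 1/(-15/4*25) = 1/(-375/4) = -4/375 ≈ -0.010667)
A(f, C) = -180 + 2*f (A(f, C) = (f + f) - 180 = 2*f - 180 = -180 + 2*f)
A(h, 525) - B(-578, 564) = (-180 + 2*(-4/375)) - 1*526 = (-180 - 8/375) - 526 = -67508/375 - 526 = -264758/375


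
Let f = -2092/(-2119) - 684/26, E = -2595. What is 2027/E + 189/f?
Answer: -1148030803/139232130 ≈ -8.2454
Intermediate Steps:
f = -53654/2119 (f = -2092*(-1/2119) - 684*1/26 = 2092/2119 - 342/13 = -53654/2119 ≈ -25.320)
2027/E + 189/f = 2027/(-2595) + 189/(-53654/2119) = 2027*(-1/2595) + 189*(-2119/53654) = -2027/2595 - 400491/53654 = -1148030803/139232130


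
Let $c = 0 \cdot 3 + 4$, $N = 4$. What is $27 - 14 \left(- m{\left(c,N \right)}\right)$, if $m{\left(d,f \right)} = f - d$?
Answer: $27$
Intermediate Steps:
$c = 4$ ($c = 0 + 4 = 4$)
$27 - 14 \left(- m{\left(c,N \right)}\right) = 27 - 14 \left(- (4 - 4)\right) = 27 - 14 \left(\left(-1\right) 0\right) = 27 - 0 = 27 + 0 = 27$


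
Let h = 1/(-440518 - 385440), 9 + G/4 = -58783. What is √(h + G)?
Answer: I*√160433165887150310/825958 ≈ 484.94*I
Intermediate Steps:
G = -235168 (G = -36 + 4*(-58783) = -36 - 235132 = -235168)
h = -1/825958 (h = 1/(-825958) = -1/825958 ≈ -1.2107e-6)
√(h + G) = √(-1/825958 - 235168) = √(-194238890945/825958) = I*√160433165887150310/825958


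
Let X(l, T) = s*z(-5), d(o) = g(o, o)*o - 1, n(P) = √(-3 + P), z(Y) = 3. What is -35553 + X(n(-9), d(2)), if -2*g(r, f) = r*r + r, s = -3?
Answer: -35562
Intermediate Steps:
g(r, f) = -r/2 - r²/2 (g(r, f) = -(r*r + r)/2 = -(r² + r)/2 = -(r + r²)/2 = -r/2 - r²/2)
d(o) = -1 - o²*(1 + o)/2 (d(o) = (-o*(1 + o)/2)*o - 1 = -o²*(1 + o)/2 - 1 = -1 - o²*(1 + o)/2)
X(l, T) = -9 (X(l, T) = -3*3 = -9)
-35553 + X(n(-9), d(2)) = -35553 - 9 = -35562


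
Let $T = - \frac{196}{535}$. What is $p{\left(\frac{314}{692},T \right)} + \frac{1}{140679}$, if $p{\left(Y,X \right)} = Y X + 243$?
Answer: $\frac{3161828002796}{13020544845} \approx 242.83$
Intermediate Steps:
$T = - \frac{196}{535}$ ($T = \left(-196\right) \frac{1}{535} = - \frac{196}{535} \approx -0.36635$)
$p{\left(Y,X \right)} = 243 + X Y$ ($p{\left(Y,X \right)} = X Y + 243 = 243 + X Y$)
$p{\left(\frac{314}{692},T \right)} + \frac{1}{140679} = \left(243 - \frac{196 \cdot \frac{314}{692}}{535}\right) + \frac{1}{140679} = \left(243 - \frac{196 \cdot 314 \cdot \frac{1}{692}}{535}\right) + \frac{1}{140679} = \left(243 - \frac{15386}{92555}\right) + \frac{1}{140679} = \frac{22475479}{92555} + \frac{1}{140679} = \frac{3161828002796}{13020544845}$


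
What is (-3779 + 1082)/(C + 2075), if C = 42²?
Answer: -2697/3839 ≈ -0.70253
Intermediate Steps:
C = 1764
(-3779 + 1082)/(C + 2075) = (-3779 + 1082)/(1764 + 2075) = -2697/3839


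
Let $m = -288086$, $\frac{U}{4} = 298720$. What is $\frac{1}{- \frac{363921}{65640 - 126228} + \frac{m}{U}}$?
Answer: $\frac{3016474560}{17391140413} \approx 0.17345$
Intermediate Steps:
$U = 1194880$ ($U = 4 \cdot 298720 = 1194880$)
$\frac{1}{- \frac{363921}{65640 - 126228} + \frac{m}{U}} = \frac{1}{- \frac{363921}{65640 - 126228} - \frac{288086}{1194880}} = \frac{1}{- \frac{363921}{65640 - 126228} - \frac{144043}{597440}} = \frac{1}{- \frac{363921}{-60588} - \frac{144043}{597440}} = \frac{1}{\left(-363921\right) \left(- \frac{1}{60588}\right) - \frac{144043}{597440}} = \frac{1}{\frac{121307}{20196} - \frac{144043}{597440}} = \frac{1}{\frac{17391140413}{3016474560}} = \frac{3016474560}{17391140413}$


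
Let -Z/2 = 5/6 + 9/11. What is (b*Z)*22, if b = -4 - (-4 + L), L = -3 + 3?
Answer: 0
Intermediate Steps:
L = 0
Z = -109/33 (Z = -2*(5/6 + 9/11) = -2*(5*(⅙) + 9*(1/11)) = -2*(⅚ + 9/11) = -2*109/66 = -109/33 ≈ -3.3030)
b = 0 (b = -4 - (-4 + 0) = -4 - 1*(-4) = -4 + 4 = 0)
(b*Z)*22 = (0*(-109/33))*22 = 0*22 = 0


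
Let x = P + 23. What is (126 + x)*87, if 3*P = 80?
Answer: 15283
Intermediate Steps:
P = 80/3 (P = (1/3)*80 = 80/3 ≈ 26.667)
x = 149/3 (x = 80/3 + 23 = 149/3 ≈ 49.667)
(126 + x)*87 = (126 + 149/3)*87 = (527/3)*87 = 15283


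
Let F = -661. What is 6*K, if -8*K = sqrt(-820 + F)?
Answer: -3*I*sqrt(1481)/4 ≈ -28.863*I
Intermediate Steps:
K = -I*sqrt(1481)/8 (K = -sqrt(-820 - 661)/8 = -I*sqrt(1481)/8 ≈ -4.8105*I)
6*K = 6*(-I*sqrt(1481)/8) = -3*I*sqrt(1481)/4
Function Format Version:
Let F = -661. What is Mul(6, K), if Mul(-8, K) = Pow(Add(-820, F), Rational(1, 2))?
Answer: Mul(Rational(-3, 4), I, Pow(1481, Rational(1, 2))) ≈ Mul(-28.863, I)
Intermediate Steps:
K = Mul(Rational(-1, 8), I, Pow(1481, Rational(1, 2))) (K = Mul(Rational(-1, 8), Pow(Add(-820, -661), Rational(1, 2))) = Mul(Rational(-1, 8), Pow(-1481, Rational(1, 2))) = Mul(Rational(-1, 8), Mul(I, Pow(1481, Rational(1, 2)))) = Mul(Rational(-1, 8), I, Pow(1481, Rational(1, 2))) ≈ Mul(-4.8105, I))
Mul(6, K) = Mul(6, Mul(Rational(-1, 8), I, Pow(1481, Rational(1, 2)))) = Mul(Rational(-3, 4), I, Pow(1481, Rational(1, 2)))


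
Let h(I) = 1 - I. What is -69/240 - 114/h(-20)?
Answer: -3201/560 ≈ -5.7161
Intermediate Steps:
-69/240 - 114/h(-20) = -69/240 - 114/(1 - 1*(-20)) = -69*1/240 - 114/(1 + 20) = -23/80 - 114/21 = -23/80 - 114*1/21 = -23/80 - 38/7 = -3201/560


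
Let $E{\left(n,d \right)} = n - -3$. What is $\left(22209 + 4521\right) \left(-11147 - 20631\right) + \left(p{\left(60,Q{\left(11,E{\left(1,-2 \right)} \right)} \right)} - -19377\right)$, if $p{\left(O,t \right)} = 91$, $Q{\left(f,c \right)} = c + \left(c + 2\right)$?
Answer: $-849406472$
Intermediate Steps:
$E{\left(n,d \right)} = 3 + n$ ($E{\left(n,d \right)} = n + 3 = 3 + n$)
$Q{\left(f,c \right)} = 2 + 2 c$ ($Q{\left(f,c \right)} = c + \left(2 + c\right) = 2 + 2 c$)
$\left(22209 + 4521\right) \left(-11147 - 20631\right) + \left(p{\left(60,Q{\left(11,E{\left(1,-2 \right)} \right)} \right)} - -19377\right) = \left(22209 + 4521\right) \left(-11147 - 20631\right) + \left(91 - -19377\right) = 26730 \left(-31778\right) + \left(91 + 19377\right) = -849425940 + 19468 = -849406472$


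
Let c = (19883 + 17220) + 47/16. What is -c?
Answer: -593695/16 ≈ -37106.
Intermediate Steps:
c = 593695/16 (c = 37103 + (1/16)*47 = 37103 + 47/16 = 593695/16 ≈ 37106.)
-c = -1*593695/16 = -593695/16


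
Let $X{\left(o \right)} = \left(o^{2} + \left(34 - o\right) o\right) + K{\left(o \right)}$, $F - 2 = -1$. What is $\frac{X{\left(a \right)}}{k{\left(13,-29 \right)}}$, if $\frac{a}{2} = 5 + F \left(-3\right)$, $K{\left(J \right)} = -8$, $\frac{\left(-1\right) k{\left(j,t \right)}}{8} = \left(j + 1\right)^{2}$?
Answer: $- \frac{4}{49} \approx -0.081633$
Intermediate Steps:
$k{\left(j,t \right)} = - 8 \left(1 + j\right)^{2}$ ($k{\left(j,t \right)} = - 8 \left(j + 1\right)^{2} = - 8 \left(1 + j\right)^{2}$)
$F = 1$ ($F = 2 - 1 = 1$)
$a = 4$ ($a = 2 \left(5 + 1 \left(-3\right)\right) = 2 \left(5 - 3\right) = 2 \cdot 2 = 4$)
$X{\left(o \right)} = -8 + o^{2} + o \left(34 - o\right)$ ($X{\left(o \right)} = \left(o^{2} + \left(34 - o\right) o\right) - 8 = \left(o^{2} + o \left(34 - o\right)\right) - 8 = -8 + o^{2} + o \left(34 - o\right)$)
$\frac{X{\left(a \right)}}{k{\left(13,-29 \right)}} = \frac{-8 + 34 \cdot 4}{\left(-8\right) \left(1 + 13\right)^{2}} = \frac{-8 + 136}{\left(-8\right) 14^{2}} = \frac{128}{\left(-8\right) 196} = \frac{128}{-1568} = 128 \left(- \frac{1}{1568}\right) = - \frac{4}{49}$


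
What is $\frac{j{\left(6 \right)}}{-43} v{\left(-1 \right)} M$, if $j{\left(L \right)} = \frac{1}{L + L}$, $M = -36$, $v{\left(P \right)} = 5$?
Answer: $\frac{15}{43} \approx 0.34884$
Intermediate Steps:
$j{\left(L \right)} = \frac{1}{2 L}$
$\frac{j{\left(6 \right)}}{-43} v{\left(-1 \right)} M = \frac{\frac{1}{2} \cdot \frac{1}{6}}{-43} \cdot 5 \left(-36\right) = \frac{1}{2} \cdot \frac{1}{6} \left(- \frac{1}{43}\right) 5 \left(-36\right) = \frac{1}{12} \left(- \frac{1}{43}\right) 5 \left(-36\right) = \left(- \frac{1}{516}\right) 5 \left(-36\right) = \left(- \frac{5}{516}\right) \left(-36\right) = \frac{15}{43}$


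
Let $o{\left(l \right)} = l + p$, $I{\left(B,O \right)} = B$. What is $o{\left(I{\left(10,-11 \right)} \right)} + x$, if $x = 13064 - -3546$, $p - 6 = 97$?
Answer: $16723$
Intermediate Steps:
$p = 103$ ($p = 6 + 97 = 103$)
$o{\left(l \right)} = 103 + l$ ($o{\left(l \right)} = l + 103 = 103 + l$)
$x = 16610$ ($x = 13064 + 3546 = 16610$)
$o{\left(I{\left(10,-11 \right)} \right)} + x = \left(103 + 10\right) + 16610 = 113 + 16610 = 16723$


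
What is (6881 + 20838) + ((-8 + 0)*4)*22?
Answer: 27015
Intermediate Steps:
(6881 + 20838) + ((-8 + 0)*4)*22 = 27719 - 8*4*22 = 27719 - 32*22 = 27719 - 704 = 27015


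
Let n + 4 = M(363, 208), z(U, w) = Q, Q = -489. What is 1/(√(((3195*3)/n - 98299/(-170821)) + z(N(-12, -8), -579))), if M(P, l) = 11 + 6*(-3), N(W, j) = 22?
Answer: -I*√4801082334853805/2555084155 ≈ -0.027118*I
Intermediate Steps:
M(P, l) = -7 (M(P, l) = 11 - 18 = -7)
z(U, w) = -489
n = -11 (n = -4 - 7 = -11)
1/(√(((3195*3)/n - 98299/(-170821)) + z(N(-12, -8), -579))) = 1/(√(((3195*3)/(-11) - 98299/(-170821)) - 489)) = 1/(√((9585*(-1/11) - 98299*(-1/170821)) - 489)) = 1/(√((-9585/11 + 98299/170821) - 489)) = 1/(√(-1636237996/1879031 - 489)) = 1/(√(-2555084155/1879031)) = 1/(I*√4801082334853805/1879031) = -I*√4801082334853805/2555084155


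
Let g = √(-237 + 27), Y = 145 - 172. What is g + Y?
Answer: -27 + I*√210 ≈ -27.0 + 14.491*I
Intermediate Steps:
Y = -27
g = I*√210 (g = √(-210) = I*√210 ≈ 14.491*I)
g + Y = I*√210 - 27 = -27 + I*√210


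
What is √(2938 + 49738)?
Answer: 2*√13169 ≈ 229.51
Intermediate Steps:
√(2938 + 49738) = √52676 = 2*√13169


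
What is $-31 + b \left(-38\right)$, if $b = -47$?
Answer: $1755$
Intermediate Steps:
$-31 + b \left(-38\right) = -31 - -1786 = -31 + 1786 = 1755$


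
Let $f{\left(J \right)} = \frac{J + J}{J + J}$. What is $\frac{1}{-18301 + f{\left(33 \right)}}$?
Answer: $- \frac{1}{18300} \approx -5.4645 \cdot 10^{-5}$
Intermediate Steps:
$f{\left(J \right)} = 1$ ($f{\left(J \right)} = \frac{2 J}{2 J} = 2 J \frac{1}{2 J} = 1$)
$\frac{1}{-18301 + f{\left(33 \right)}} = \frac{1}{-18301 + 1} = \frac{1}{-18300} = - \frac{1}{18300}$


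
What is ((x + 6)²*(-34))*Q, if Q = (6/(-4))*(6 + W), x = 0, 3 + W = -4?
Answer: -1836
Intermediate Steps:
W = -7 (W = -3 - 4 = -7)
Q = 3/2 (Q = (6/(-4))*(6 - 7) = (6*(-¼))*(-1) = -3/2*(-1) = 3/2 ≈ 1.5000)
((x + 6)²*(-34))*Q = ((0 + 6)²*(-34))*(3/2) = (6²*(-34))*(3/2) = (36*(-34))*(3/2) = -1224*3/2 = -1836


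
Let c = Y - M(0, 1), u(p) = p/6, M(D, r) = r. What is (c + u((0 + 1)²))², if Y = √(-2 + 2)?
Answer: 25/36 ≈ 0.69444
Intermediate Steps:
Y = 0 (Y = √0 = 0)
u(p) = p/6 (u(p) = p*(⅙) = p/6)
c = -1 (c = 0 - 1*1 = 0 - 1 = -1)
(c + u((0 + 1)²))² = (-1 + (0 + 1)²/6)² = (-1 + (⅙)*1²)² = (-1 + (⅙)*1)² = (-1 + ⅙)² = (-⅚)² = 25/36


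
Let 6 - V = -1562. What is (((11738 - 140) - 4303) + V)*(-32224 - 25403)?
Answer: -510748101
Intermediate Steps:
V = 1568 (V = 6 - 1*(-1562) = 6 + 1562 = 1568)
(((11738 - 140) - 4303) + V)*(-32224 - 25403) = (((11738 - 140) - 4303) + 1568)*(-32224 - 25403) = ((11598 - 4303) + 1568)*(-57627) = (7295 + 1568)*(-57627) = 8863*(-57627) = -510748101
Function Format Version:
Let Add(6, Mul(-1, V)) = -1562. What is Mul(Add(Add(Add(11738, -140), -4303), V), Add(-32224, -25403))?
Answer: -510748101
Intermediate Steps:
V = 1568 (V = Add(6, Mul(-1, -1562)) = Add(6, 1562) = 1568)
Mul(Add(Add(Add(11738, -140), -4303), V), Add(-32224, -25403)) = Mul(Add(Add(Add(11738, -140), -4303), 1568), Add(-32224, -25403)) = Mul(Add(Add(11598, -4303), 1568), -57627) = Mul(Add(7295, 1568), -57627) = Mul(8863, -57627) = -510748101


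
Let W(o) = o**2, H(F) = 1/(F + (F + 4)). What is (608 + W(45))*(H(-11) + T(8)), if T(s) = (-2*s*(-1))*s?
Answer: 6063799/18 ≈ 3.3688e+5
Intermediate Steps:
T(s) = 2*s**2 (T(s) = (-(-2)*s)*s = (2*s)*s = 2*s**2)
H(F) = 1/(4 + 2*F) (H(F) = 1/(F + (4 + F)) = 1/(4 + 2*F))
(608 + W(45))*(H(-11) + T(8)) = (608 + 45**2)*(1/(2*(2 - 11)) + 2*8**2) = (608 + 2025)*((1/2)/(-9) + 2*64) = 2633*((1/2)*(-1/9) + 128) = 2633*(-1/18 + 128) = 2633*(2303/18) = 6063799/18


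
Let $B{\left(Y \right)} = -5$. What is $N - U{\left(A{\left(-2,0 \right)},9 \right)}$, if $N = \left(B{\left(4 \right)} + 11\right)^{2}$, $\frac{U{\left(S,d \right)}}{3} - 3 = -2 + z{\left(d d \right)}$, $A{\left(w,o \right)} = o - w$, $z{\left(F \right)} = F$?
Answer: $-210$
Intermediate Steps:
$U{\left(S,d \right)} = 3 + 3 d^{2}$ ($U{\left(S,d \right)} = 9 + 3 \left(-2 + d d\right) = 9 + 3 \left(-2 + d^{2}\right) = 9 + \left(-6 + 3 d^{2}\right) = 3 + 3 d^{2}$)
$N = 36$ ($N = \left(-5 + 11\right)^{2} = 6^{2} = 36$)
$N - U{\left(A{\left(-2,0 \right)},9 \right)} = 36 - \left(3 + 3 \cdot 9^{2}\right) = 36 - \left(3 + 3 \cdot 81\right) = 36 - \left(3 + 243\right) = 36 - 246 = -210$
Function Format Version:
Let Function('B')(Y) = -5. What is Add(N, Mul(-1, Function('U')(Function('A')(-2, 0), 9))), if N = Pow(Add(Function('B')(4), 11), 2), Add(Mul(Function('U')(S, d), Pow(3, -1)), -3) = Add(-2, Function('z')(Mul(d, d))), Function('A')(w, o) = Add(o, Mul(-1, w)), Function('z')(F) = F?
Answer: -210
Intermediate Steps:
Function('U')(S, d) = Add(3, Mul(3, Pow(d, 2))) (Function('U')(S, d) = Add(9, Mul(3, Add(-2, Mul(d, d)))) = Add(9, Mul(3, Add(-2, Pow(d, 2)))) = Add(9, Add(-6, Mul(3, Pow(d, 2)))) = Add(3, Mul(3, Pow(d, 2))))
N = 36 (N = Pow(Add(-5, 11), 2) = Pow(6, 2) = 36)
Add(N, Mul(-1, Function('U')(Function('A')(-2, 0), 9))) = Add(36, Mul(-1, Add(3, Mul(3, Pow(9, 2))))) = Add(36, Mul(-1, Add(3, Mul(3, 81)))) = Add(36, Mul(-1, Add(3, 243))) = Add(36, Mul(-1, 246)) = Add(36, -246) = -210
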